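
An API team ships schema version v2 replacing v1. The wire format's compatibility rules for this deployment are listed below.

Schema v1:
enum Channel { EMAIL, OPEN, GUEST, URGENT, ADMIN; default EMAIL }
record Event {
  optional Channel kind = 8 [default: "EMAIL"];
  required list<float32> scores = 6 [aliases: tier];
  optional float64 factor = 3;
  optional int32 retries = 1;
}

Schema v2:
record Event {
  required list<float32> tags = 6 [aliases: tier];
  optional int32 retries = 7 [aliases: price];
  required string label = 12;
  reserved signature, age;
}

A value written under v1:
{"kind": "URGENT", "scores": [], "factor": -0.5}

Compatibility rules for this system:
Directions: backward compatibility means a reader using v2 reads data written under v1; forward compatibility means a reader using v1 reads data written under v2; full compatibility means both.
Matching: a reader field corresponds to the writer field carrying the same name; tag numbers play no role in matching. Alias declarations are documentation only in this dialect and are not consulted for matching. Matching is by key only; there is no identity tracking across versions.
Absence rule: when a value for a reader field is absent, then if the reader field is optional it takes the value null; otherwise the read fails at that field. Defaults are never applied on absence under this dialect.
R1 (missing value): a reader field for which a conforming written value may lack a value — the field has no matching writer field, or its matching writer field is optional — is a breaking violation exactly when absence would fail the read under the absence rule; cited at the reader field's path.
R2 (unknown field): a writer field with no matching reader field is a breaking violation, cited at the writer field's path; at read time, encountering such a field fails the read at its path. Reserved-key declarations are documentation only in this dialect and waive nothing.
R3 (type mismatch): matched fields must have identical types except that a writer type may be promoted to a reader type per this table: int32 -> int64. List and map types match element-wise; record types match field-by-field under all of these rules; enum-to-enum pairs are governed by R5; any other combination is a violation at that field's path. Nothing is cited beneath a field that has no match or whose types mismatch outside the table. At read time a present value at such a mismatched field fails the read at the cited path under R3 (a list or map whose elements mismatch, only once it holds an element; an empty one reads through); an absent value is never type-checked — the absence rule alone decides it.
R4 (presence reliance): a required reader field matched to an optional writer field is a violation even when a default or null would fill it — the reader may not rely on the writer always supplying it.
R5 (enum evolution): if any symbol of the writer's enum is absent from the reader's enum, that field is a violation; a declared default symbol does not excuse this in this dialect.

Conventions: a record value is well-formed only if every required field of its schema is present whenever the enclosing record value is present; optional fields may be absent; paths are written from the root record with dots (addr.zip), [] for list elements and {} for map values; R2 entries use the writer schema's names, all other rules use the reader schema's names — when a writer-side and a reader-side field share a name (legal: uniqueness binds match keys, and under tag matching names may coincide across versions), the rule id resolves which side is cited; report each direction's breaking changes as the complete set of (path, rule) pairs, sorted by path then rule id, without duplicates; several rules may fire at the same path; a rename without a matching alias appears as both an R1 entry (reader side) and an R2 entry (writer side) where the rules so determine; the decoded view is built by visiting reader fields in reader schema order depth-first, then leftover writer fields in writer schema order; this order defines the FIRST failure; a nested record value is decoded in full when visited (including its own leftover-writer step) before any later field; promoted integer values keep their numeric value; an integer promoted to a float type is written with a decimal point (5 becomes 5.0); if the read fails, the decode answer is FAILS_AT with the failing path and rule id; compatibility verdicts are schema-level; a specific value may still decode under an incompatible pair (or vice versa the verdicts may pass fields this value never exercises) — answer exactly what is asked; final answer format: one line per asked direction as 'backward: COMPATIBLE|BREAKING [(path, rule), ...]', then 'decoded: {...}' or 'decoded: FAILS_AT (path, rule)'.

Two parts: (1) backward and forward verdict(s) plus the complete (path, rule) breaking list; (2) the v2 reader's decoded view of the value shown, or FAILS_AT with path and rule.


arrows below run writer -> reader for Event
backward analysis of Event with v2 as reader and v1 as writer:
  tags: no writer match
  int32 -> int32, writer optional: retries aligns to retries
  label: no writer match
  writer kind: unknown to reader
  writer scores: unknown to reader
  writer factor: unknown to reader
  violation R2 at factor
  violation R2 at kind
  violation R1 at label
  violation R2 at scores
  violation R1 at tags
  backward on Event therefore BREAKING (5)
forward analysis of Event with v1 as reader and v2 as writer:
  kind: no writer match
  scores: no writer match
  factor: no writer match
  int32 -> int32, writer optional: retries aligns to retries
  writer tags: unknown to reader
  writer label: unknown to reader
  violation R2 at label
  violation R1 at scores
  violation R2 at tags
  forward on Event therefore BREAKING (3)
migrating the Event value to v2:
  read fails at tags under R1 (no fill)
  => FAILS_AT (tags, R1)

backward: BREAKING [(factor, R2), (kind, R2), (label, R1), (scores, R2), (tags, R1)]; forward: BREAKING [(label, R2), (scores, R1), (tags, R2)]; decoded: FAILS_AT (tags, R1)


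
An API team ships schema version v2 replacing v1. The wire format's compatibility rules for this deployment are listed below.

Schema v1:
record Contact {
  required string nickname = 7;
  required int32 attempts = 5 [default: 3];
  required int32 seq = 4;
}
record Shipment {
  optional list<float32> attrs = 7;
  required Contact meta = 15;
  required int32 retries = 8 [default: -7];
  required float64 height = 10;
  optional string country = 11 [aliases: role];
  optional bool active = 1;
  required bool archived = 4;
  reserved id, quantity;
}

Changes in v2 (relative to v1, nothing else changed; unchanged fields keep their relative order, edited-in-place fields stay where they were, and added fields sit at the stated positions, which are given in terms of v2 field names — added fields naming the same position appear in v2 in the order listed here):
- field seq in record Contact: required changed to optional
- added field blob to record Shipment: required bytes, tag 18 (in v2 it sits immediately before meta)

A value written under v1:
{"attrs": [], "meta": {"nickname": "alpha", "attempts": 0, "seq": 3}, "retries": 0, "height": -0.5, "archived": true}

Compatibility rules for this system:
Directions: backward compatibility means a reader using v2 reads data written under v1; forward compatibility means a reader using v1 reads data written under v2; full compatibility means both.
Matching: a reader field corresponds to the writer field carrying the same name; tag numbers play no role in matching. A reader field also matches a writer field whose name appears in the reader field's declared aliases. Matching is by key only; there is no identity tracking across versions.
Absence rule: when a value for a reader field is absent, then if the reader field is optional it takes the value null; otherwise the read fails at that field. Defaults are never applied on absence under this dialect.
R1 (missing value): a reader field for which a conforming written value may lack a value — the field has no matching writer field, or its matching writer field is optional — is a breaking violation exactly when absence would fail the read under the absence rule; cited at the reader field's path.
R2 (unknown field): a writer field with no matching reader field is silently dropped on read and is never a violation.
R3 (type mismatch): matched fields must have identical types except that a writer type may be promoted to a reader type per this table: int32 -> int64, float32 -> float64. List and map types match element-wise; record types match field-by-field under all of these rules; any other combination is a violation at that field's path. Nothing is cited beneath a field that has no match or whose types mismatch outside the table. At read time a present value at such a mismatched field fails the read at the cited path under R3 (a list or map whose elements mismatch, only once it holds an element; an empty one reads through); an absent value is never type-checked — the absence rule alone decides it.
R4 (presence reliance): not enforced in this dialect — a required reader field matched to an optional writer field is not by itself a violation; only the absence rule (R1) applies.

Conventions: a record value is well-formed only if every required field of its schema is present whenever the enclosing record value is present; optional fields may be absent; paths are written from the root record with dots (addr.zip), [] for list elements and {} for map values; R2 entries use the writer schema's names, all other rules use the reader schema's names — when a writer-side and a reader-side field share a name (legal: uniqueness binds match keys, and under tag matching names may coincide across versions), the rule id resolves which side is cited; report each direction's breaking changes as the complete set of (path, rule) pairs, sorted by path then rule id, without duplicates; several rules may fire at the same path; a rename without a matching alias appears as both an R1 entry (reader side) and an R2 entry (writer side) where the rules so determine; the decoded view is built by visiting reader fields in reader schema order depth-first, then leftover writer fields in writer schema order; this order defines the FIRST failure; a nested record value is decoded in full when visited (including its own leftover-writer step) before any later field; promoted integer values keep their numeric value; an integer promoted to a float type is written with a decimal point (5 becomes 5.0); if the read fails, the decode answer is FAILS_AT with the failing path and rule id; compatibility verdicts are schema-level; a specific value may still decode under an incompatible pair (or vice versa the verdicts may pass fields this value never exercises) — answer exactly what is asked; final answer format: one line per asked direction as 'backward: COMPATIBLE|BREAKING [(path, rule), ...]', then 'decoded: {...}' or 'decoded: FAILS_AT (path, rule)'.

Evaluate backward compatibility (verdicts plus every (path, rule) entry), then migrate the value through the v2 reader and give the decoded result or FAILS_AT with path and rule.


backward: BREAKING [(blob, R1)]; decoded: FAILS_AT (blob, R1)

each type pair in Shipment: writer, then reader
backward for Shipment (reader v2, writer v1):
  attrs <- attrs (list<float32> -> list<float32>, writer optional)
  blob: no writer match
  meta <- meta (Contact -> Contact, writer required)
  retries <- retries (int32 -> int32, writer required)
  height <- height (float64 -> float64, writer required)
  country <- country (string -> string, writer optional)
  active <- active (bool -> bool, writer optional)
  archived <- archived (bool -> bool, writer required)
  meta.nickname <- meta.nickname (string -> string, writer required)
  meta.attempts <- meta.attempts (int32 -> int32, writer required)
  meta.seq <- meta.seq (int32 -> int32, writer required)
  breaking: (blob, R1)
  => 1 violation(s): backward is BREAKING for Shipment
decode (reader v2):
  attrs := []
  read fails at blob under R1 (no fill)
  => FAILS_AT (blob, R1)
checking off the Shipment differences that do not matter here:
  field seq in record Contact: required changed to optional -> affects forward compatibility only, which is not asked


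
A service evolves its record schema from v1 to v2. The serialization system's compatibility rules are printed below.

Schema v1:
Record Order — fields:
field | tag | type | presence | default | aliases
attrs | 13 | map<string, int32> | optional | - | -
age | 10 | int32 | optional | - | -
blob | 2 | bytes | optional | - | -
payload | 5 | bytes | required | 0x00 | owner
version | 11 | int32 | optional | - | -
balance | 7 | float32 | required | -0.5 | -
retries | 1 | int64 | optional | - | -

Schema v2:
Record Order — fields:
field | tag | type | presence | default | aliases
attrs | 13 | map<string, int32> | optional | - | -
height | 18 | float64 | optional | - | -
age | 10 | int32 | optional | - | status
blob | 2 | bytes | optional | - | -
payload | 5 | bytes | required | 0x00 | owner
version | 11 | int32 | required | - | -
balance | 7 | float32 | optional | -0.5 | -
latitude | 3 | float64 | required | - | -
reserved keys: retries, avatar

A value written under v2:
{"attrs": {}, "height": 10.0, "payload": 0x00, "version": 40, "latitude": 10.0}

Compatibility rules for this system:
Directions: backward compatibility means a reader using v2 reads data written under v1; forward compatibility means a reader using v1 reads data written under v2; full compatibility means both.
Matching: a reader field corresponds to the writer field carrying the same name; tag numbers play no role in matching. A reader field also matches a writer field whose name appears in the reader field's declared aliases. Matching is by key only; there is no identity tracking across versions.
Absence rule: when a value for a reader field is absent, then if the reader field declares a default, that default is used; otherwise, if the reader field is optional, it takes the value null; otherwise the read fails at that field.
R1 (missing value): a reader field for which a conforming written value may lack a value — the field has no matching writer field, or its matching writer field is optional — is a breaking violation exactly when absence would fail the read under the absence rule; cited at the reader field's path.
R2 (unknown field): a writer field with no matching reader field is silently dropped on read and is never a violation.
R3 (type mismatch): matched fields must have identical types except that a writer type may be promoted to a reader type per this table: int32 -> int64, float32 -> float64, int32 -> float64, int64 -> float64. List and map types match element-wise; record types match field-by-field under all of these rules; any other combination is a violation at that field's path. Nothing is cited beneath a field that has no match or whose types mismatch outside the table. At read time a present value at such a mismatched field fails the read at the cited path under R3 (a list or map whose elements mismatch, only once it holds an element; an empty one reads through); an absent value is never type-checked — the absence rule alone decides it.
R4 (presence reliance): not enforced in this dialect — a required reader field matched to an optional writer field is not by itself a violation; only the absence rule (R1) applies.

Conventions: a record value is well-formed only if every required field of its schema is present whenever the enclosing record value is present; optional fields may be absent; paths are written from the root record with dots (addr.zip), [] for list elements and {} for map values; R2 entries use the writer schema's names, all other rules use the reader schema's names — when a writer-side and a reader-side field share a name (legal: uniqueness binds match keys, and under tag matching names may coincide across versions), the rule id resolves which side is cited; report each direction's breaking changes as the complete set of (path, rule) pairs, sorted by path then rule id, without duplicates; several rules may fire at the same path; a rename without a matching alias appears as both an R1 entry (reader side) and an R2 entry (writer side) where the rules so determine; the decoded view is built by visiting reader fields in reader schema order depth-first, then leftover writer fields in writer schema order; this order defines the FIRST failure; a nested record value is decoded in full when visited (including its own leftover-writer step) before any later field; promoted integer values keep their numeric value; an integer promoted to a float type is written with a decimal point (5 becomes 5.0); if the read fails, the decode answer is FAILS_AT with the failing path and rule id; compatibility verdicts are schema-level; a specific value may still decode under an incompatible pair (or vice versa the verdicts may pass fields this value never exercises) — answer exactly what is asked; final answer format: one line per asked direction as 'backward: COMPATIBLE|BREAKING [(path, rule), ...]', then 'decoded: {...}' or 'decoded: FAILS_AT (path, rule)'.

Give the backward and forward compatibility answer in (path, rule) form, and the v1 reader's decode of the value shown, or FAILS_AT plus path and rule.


the writer's type comes first in each Order pair
backward on Order — v2 reading data written by v1:
  attrs: paired with writer attrs (map<string, int32> -> map<string, int32>; writer optional)
  no writer field matches reader height
  age: paired with writer age (int32 -> int32; writer optional)
  blob: paired with writer blob (bytes -> bytes; writer optional)
  payload: paired with writer payload (bytes -> bytes; writer required)
  version: paired with writer version (int32 -> int32; writer optional)
  balance: paired with writer balance (float32 -> float32; writer required)
  no writer field matches reader latitude
  leftover writer field: retries
  rule R1 violated at latitude
  rule R1 violated at version
  => 2 violation(s): backward is BREAKING for Order
forward on Order — v1 reading data written by v2:
  attrs: paired with writer attrs (map<string, int32> -> map<string, int32>; writer optional)
  age: paired with writer age (int32 -> int32; writer optional)
  blob: paired with writer blob (bytes -> bytes; writer optional)
  payload: paired with writer payload (bytes -> bytes; writer required)
  version: paired with writer version (int32 -> int32; writer required)
  balance: paired with writer balance (float32 -> float32; writer optional)
  no writer field matches reader retries
  leftover writer field: height
  leftover writer field: latitude
  => no violations; forward on Order: COMPATIBLE
migrating the Order value to v1:
  attrs := {}
  age := null (not supplied -> null)
  blob := null (not supplied -> null)
  payload := 0x00
  version := 40
  balance := -0.5 (no value, default fills)
  retries := null (not supplied -> null)
  writer height: unmatched, discarded
  writer latitude: unmatched, discarded
  => decoded: {"attrs": {}, "age": null, "blob": null, "payload": 0x00, "version": 40, "balance": -0.5, "retries": null}

backward: BREAKING [(latitude, R1), (version, R1)]; forward: COMPATIBLE []; decoded: {"attrs": {}, "age": null, "blob": null, "payload": 0x00, "version": 40, "balance": -0.5, "retries": null}


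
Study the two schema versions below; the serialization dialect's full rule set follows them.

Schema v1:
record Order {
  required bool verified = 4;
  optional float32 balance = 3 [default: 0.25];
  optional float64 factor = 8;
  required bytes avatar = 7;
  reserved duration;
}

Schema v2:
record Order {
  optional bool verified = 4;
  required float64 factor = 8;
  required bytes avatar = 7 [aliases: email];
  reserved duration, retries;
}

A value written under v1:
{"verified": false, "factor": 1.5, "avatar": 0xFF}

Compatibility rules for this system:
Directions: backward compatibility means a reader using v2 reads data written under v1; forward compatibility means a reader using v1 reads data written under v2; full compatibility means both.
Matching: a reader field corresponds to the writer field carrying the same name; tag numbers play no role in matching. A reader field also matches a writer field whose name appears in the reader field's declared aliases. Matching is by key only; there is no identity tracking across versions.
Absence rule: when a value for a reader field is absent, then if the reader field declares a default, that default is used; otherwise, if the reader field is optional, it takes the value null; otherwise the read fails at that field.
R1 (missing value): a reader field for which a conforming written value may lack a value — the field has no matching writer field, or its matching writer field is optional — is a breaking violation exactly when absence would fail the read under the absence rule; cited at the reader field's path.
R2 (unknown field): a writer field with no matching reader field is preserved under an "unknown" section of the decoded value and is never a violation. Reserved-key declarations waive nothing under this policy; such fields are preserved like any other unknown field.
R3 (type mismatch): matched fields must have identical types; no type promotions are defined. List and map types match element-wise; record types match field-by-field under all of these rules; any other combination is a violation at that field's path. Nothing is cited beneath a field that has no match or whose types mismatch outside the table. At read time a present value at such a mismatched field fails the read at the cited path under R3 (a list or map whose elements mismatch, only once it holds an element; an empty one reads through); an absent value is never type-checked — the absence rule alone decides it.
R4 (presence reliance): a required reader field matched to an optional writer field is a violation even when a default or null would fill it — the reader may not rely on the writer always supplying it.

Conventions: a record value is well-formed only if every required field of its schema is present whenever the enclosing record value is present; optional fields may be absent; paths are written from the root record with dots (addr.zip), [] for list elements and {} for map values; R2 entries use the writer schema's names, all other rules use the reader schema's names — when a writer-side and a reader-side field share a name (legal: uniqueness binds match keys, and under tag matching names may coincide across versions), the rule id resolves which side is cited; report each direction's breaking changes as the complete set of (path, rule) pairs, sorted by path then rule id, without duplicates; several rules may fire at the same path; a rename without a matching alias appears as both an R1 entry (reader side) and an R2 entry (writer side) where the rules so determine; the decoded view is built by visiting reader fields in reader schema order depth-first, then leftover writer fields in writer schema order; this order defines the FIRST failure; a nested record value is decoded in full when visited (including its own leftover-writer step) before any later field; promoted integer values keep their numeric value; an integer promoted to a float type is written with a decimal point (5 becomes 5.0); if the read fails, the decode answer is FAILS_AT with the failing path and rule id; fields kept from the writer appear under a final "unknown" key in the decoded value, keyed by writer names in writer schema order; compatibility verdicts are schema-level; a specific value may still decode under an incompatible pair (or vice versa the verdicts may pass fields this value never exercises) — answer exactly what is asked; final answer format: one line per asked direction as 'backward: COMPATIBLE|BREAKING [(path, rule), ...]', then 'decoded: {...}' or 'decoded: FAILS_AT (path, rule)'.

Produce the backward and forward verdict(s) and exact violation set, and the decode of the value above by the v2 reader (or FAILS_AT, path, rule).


arrows below run writer -> reader for Order
backward on Order — v2 reading data written by v1:
  writer required, bool -> bool: reader verified maps from writer verified
  writer optional, float64 -> float64: reader factor maps from writer factor
  writer required, bytes -> bytes: reader avatar maps from writer avatar
  balance (writer side), unknown to reader
  violation R1 at factor
  violation R4 at factor
  => backward verdict for Order: BREAKING, 2 violation(s)
forward on Order — v1 reading data written by v2:
  writer optional, bool -> bool: reader verified maps from writer verified
  balance: no writer-side match
  writer required, float64 -> float64: reader factor maps from writer factor
  writer required, bytes -> bytes: reader avatar maps from writer avatar
  violation R1 at verified
  violation R4 at verified
  => forward verdict for Order: BREAKING, 2 violation(s)
decode (reader v2):
  verified := false
  factor := 1.5
  avatar := 0xFF
  => decoded: {"verified": false, "factor": 1.5, "avatar": 0xFF}

backward: BREAKING [(factor, R1), (factor, R4)]; forward: BREAKING [(verified, R1), (verified, R4)]; decoded: {"verified": false, "factor": 1.5, "avatar": 0xFF}


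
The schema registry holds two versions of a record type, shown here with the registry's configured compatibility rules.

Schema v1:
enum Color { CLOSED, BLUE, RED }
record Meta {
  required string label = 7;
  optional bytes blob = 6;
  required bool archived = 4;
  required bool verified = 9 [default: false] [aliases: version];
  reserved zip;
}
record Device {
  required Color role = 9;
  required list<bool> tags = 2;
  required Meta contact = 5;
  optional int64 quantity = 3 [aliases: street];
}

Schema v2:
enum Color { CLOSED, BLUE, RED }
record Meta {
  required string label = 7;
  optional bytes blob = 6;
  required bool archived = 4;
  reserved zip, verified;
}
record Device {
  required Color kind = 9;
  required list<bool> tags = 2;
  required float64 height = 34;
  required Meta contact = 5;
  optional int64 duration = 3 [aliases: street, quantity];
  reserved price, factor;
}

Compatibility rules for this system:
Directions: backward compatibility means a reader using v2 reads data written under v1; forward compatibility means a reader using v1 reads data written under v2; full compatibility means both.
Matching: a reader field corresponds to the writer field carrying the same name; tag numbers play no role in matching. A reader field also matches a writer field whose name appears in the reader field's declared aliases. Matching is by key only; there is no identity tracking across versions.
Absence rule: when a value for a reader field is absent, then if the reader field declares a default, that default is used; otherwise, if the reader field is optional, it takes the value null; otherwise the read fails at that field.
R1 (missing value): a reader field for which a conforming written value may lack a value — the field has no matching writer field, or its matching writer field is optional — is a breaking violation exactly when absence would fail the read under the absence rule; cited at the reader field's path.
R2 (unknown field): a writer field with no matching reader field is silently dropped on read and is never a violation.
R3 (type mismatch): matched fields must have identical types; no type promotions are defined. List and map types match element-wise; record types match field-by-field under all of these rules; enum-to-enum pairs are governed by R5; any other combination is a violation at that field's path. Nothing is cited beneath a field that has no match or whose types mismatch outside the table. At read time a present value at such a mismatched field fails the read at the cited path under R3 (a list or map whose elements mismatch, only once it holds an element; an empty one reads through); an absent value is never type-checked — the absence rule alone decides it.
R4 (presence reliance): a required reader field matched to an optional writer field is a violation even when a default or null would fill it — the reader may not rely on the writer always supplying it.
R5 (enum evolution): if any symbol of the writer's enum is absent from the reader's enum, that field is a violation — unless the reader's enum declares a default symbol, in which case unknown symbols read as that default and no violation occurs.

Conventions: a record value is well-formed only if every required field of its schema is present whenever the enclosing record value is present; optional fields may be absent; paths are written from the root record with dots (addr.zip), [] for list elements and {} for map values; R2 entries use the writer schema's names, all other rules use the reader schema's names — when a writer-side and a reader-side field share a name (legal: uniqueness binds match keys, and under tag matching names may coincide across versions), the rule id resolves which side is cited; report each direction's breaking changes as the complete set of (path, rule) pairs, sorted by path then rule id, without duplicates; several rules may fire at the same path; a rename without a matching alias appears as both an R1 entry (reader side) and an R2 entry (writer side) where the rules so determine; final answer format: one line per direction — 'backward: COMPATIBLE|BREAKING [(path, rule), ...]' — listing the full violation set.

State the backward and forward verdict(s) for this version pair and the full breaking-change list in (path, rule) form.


backward: BREAKING [(height, R1), (kind, R1)]; forward: BREAKING [(role, R1)]

the writer's type comes first in each Device pair
backward on Device — v2 reading data written by v1:
  kind has no writer counterpart
  tags: list<bool> -> list<bool>, writer required; from tags
  height has no writer counterpart
  contact: Meta -> Meta, writer required; from contact
  duration: int64 -> int64, writer optional; from quantity
  role (writer side), unknown to reader
  contact.label: string -> string, writer required; from contact.label
  contact.blob: bytes -> bytes, writer optional; from contact.blob
  contact.archived: bool -> bool, writer required; from contact.archived
  contact.verified (writer side), unknown to reader
  breaking: (height, R1)
  breaking: (kind, R1)
  backward on Device therefore BREAKING (2)
forward on Device — v1 reading data written by v2:
  role has no writer counterpart
  tags: list<bool> -> list<bool>, writer required; from tags
  contact: Meta -> Meta, writer required; from contact
  quantity has no writer counterpart
  kind (writer side), unknown to reader
  height (writer side), unknown to reader
  duration (writer side), unknown to reader
  contact.label: string -> string, writer required; from contact.label
  contact.blob: bytes -> bytes, writer optional; from contact.blob
  contact.archived: bool -> bool, writer required; from contact.archived
  contact.verified has no writer counterpart
  breaking: (role, R1)
  forward on Device therefore BREAKING (1)


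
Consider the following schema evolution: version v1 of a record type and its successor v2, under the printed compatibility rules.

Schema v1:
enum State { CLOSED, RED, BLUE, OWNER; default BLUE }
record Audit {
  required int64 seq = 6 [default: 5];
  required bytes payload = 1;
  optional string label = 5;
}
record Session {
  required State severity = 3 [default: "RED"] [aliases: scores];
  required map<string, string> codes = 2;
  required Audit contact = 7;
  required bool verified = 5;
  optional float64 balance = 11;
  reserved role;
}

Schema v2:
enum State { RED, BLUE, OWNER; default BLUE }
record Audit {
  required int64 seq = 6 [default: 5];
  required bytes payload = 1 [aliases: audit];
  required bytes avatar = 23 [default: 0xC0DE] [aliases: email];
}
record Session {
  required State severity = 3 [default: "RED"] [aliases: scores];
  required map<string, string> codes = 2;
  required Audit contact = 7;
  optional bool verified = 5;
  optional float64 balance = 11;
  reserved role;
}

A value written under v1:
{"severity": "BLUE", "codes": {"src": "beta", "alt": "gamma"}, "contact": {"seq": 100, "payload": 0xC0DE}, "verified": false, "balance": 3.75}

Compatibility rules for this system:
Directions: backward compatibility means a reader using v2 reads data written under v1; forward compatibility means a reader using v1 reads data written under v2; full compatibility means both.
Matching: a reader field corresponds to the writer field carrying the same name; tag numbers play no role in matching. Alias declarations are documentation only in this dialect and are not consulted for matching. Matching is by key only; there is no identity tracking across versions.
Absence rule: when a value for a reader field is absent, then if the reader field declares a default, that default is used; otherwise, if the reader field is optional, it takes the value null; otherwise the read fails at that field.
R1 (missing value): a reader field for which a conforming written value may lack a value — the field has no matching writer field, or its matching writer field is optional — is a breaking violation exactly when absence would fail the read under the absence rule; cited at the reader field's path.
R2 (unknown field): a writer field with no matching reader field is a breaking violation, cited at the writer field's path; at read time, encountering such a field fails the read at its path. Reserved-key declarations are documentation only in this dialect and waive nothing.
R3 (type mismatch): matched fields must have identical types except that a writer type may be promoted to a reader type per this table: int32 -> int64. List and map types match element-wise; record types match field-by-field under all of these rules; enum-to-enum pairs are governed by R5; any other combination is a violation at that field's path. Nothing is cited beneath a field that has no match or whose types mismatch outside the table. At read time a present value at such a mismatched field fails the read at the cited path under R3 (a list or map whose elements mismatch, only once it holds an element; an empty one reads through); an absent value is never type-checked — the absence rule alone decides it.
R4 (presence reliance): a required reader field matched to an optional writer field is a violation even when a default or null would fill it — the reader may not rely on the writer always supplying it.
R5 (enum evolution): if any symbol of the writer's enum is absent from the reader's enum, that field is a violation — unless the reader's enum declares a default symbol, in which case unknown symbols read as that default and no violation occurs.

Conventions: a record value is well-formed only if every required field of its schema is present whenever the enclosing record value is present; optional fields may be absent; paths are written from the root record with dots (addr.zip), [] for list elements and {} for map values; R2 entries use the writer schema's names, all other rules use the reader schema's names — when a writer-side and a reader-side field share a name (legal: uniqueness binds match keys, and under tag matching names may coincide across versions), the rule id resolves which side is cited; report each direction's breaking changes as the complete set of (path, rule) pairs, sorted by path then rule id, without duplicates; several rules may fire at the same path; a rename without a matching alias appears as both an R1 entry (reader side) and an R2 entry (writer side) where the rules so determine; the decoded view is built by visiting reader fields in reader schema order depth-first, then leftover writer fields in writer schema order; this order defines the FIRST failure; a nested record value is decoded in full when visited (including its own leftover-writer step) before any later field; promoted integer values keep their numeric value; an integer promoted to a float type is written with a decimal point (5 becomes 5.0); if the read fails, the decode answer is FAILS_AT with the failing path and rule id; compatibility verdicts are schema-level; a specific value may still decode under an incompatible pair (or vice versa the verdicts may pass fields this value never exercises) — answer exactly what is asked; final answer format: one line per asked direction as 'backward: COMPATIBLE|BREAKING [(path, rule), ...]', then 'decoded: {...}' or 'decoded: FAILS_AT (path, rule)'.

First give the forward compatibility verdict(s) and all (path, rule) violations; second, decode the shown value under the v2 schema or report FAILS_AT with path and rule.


arrows below run writer -> reader for Session
forward on Session — v1 reading data written by v2:
  State -> State, writer required: severity aligns to severity
  map<string, string> -> map<string, string>, writer required: codes aligns to codes
  Audit -> Audit, writer required: contact aligns to contact
  bool -> bool, writer optional: verified aligns to verified
  float64 -> float64, writer optional: balance aligns to balance
  int64 -> int64, writer required: contact.seq aligns to contact.seq
  bytes -> bytes, writer required: contact.payload aligns to contact.payload
  contact.label has no writer counterpart
  writer field contact.avatar has no reader counterpart
  violation R2 at contact.avatar
  violation R1 at verified
  violation R4 at verified
  => forward verdict for Session: BREAKING, 3 violation(s)
migrating the Session value to v2:
  severity := "BLUE"
  codes := {"src": "beta", "alt": "gamma"}
  contact.seq := 100
  contact.payload := 0xC0DE
  contact.avatar := 0xC0DE (missing; default applied)
  verified := false
  balance := 3.75
  => decoded: {"severity": "BLUE", "codes": {"src": "beta", "alt": "gamma"}, "contact": {"seq": 100, "payload": 0xC0DE, "avatar": 0xC0DE}, "verified": false, "balance": 3.75}
ruling out the remaining Session differences:
  enum State (field severity in record Session): symbol CLOSED removed -> triggers nothing under Session's printed rules — same verdict

forward: BREAKING [(contact.avatar, R2), (verified, R1), (verified, R4)]; decoded: {"severity": "BLUE", "codes": {"src": "beta", "alt": "gamma"}, "contact": {"seq": 100, "payload": 0xC0DE, "avatar": 0xC0DE}, "verified": false, "balance": 3.75}


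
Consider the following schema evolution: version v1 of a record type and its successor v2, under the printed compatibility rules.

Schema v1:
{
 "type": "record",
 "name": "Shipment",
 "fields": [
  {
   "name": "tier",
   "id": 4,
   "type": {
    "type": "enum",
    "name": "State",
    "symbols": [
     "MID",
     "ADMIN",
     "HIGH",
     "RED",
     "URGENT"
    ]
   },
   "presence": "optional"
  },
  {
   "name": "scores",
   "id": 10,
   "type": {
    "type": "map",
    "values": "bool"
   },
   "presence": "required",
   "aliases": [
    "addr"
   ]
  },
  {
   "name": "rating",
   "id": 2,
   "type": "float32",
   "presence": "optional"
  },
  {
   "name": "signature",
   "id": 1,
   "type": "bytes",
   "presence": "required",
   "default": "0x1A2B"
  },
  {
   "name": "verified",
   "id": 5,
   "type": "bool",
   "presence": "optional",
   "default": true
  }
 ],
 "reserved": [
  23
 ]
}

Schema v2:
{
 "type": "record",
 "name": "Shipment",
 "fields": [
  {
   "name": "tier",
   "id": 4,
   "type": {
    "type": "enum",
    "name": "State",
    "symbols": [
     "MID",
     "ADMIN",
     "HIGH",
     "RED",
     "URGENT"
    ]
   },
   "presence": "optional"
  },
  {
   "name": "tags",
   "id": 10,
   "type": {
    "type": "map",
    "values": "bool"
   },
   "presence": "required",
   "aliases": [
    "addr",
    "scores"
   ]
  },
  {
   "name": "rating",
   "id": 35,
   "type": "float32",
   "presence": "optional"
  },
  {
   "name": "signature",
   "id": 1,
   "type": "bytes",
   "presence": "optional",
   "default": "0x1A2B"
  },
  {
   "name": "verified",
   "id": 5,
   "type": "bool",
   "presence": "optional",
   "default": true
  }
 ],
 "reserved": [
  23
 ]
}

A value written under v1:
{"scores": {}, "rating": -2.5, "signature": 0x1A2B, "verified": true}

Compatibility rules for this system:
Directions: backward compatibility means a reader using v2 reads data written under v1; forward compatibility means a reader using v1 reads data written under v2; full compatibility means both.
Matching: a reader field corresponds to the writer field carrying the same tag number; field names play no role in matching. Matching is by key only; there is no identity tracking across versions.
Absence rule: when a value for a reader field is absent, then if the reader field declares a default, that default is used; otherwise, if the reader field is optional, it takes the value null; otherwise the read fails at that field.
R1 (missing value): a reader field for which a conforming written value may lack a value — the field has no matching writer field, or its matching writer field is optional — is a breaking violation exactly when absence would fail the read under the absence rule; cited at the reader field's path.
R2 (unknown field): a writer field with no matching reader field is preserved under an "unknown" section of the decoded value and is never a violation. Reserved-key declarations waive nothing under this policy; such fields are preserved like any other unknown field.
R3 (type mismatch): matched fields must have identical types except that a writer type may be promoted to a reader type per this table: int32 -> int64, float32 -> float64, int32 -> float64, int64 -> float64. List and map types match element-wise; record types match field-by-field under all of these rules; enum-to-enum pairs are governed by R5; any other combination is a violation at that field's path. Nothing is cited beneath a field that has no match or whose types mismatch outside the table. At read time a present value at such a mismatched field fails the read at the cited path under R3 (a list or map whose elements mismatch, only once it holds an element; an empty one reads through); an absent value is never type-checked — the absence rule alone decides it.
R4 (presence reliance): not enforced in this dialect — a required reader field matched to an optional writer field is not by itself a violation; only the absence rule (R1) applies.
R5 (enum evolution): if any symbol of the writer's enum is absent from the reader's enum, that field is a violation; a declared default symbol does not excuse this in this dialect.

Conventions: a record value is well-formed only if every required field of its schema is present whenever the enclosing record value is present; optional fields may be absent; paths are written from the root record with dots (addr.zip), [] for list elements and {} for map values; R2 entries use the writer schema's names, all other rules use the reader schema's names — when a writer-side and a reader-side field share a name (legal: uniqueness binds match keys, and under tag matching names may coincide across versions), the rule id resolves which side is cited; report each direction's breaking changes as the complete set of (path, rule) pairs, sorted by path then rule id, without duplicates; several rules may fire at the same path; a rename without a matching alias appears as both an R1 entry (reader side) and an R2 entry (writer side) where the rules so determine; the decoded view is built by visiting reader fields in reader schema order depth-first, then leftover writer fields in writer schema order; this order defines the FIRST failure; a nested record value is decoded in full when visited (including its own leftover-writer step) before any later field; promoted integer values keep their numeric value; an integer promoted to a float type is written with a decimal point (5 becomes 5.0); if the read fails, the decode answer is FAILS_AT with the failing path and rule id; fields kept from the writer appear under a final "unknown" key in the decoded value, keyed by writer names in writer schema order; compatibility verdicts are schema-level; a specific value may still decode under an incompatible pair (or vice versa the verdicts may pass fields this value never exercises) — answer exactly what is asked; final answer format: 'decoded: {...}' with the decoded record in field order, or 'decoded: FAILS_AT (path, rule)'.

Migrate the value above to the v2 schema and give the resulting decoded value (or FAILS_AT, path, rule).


decoded: {"tier": null, "tags": {}, "rating": null, "signature": 0x1A2B, "verified": true, "unknown": {"rating": -2.5}}

arrows below run writer -> reader for Shipment
migrating the Shipment value to v2:
  tier := null (not supplied -> null)
  tags := {} (from writer scores)
  rating := null (not supplied -> null)
  signature := 0x1A2B
  verified := true
  writer rating: kept under "unknown"
  => decoded: {"tier": null, "tags": {}, "rating": null, "signature": 0x1A2B, "verified": true, "unknown": {"rating": -2.5}}
diffs on Shipment not affecting the asked answer:
  field signature in record Shipment: required changed to optional -> no rule fires on it and the decoded Shipment view is identical with or without it
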